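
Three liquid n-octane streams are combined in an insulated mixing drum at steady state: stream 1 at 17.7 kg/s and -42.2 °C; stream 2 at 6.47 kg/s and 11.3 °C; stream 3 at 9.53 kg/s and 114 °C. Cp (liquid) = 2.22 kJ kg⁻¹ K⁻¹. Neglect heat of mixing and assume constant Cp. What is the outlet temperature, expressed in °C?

No heat crosses the boundary, so H_out = H_in.
Σ ṁᵢCp,ᵢTᵢ = 17.7×2.22×-42.2 + 6.47×2.22×11.3 + 9.53×2.22×114 = 915.95
Σ ṁᵢCp,ᵢ = 17.7×2.22 + 6.47×2.22 + 9.53×2.22 = 74.814
T_out = 915.95 / 74.814 = 12.243 °C

T_out = 12.2 °C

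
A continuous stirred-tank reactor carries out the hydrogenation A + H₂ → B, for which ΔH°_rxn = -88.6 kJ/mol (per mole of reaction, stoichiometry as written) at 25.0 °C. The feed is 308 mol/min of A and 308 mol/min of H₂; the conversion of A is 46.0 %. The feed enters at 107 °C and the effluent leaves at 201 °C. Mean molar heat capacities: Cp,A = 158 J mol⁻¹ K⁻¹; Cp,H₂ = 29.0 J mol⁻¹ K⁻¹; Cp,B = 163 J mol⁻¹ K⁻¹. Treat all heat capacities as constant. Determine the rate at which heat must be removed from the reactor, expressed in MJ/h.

Q_out = 464 MJ/h

Extent of reaction ξ = 0.460 × 308 = 141.68 mol/min
Reaction term: ξ·ΔH°_rxn = 141.68 × -88.6 = -12553 kJ/min
Sensible, feed 107→25 °C: -4722.9 kJ/min
Outlet flows (mol/min): A 166.32, H₂ 166.32, B 141.68
Sensible, products 25→201 °C: 9538.4 kJ/min
Q = ΔH = -7737.3 kJ/min = -128.95 kW
Heat removed = 464.24 MJ/h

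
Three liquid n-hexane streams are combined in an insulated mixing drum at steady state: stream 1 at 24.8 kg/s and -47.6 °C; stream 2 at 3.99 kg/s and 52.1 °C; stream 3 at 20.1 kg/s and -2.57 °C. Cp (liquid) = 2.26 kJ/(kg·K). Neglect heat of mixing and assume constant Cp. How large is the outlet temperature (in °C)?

Energy balance with Q = 0: Σ ṁᵢCp,ᵢ(T_out − Tᵢ) = 0
T_out = Σ ṁᵢCp,ᵢTᵢ / Σ ṁᵢCp,ᵢ
      = -2314.8 / 110.49 = -20.95 °C

T_out = -21.0 °C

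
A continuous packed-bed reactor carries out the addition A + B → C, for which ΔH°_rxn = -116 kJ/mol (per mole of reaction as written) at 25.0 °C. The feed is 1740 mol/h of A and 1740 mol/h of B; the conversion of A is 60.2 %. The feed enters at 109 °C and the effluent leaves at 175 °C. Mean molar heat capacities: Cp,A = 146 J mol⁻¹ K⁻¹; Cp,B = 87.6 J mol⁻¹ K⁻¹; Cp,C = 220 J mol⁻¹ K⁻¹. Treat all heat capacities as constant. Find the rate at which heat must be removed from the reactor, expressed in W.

Extent of reaction ξ = 0.602 × 1740 = 1047.5 mol/h
Reaction term: ξ·ΔH°_rxn = 1047.5 × -116 = -121510 kJ/h
Sensible, feed 109→25 °C: -34143 kJ/h
Outlet flows (mol/h): A 692.52, B 692.52, C 1047.5
Sensible, products 25→175 °C: 58833 kJ/h
Q = ΔH = -96818 kJ/h = -26.894 kW
Heat removed = 26894 W

Q_out = 26900 W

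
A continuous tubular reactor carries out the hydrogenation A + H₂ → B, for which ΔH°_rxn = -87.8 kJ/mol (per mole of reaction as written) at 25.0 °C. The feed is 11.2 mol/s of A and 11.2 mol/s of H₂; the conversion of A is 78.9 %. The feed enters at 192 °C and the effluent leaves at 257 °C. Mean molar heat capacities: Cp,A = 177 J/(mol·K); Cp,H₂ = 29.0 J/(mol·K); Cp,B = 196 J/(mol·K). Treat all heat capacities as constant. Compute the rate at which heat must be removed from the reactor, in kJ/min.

Q_out = 38800 kJ/min

Extent of reaction ξ = 0.789 × 11.2 = 8.8368 mol/s
Reaction term: ξ·ΔH°_rxn = 8.8368 × -87.8 = -775.87 kJ/s
Sensible, feed 192→25 °C: -385.3 kJ/s
Outlet flows (mol/s): A 2.3632, H₂ 2.3632, B 8.8368
Sensible, products 25→257 °C: 514.77 kJ/s
Q = ΔH = -646.4 kJ/s = -646.4 kW
Heat removed = 38784 kJ/min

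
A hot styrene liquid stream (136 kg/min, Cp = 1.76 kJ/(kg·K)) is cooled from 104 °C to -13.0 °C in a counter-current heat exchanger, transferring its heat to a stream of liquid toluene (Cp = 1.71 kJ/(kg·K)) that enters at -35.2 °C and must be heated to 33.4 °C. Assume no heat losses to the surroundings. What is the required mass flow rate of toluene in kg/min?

Heat released by hot stream: Q = 136 × 1.76 × (104 − -13.0) = 28005 kJ/min
Energy balance on cold side (adiabatic exchanger): Q = ṁ_c·Cp_c·(T_c,out − T_c,in)
ṁ_c = 28005 / [1.71 × (33.4 − -35.2)] = 238.74 kg/min

ṁ_c = 239 kg/min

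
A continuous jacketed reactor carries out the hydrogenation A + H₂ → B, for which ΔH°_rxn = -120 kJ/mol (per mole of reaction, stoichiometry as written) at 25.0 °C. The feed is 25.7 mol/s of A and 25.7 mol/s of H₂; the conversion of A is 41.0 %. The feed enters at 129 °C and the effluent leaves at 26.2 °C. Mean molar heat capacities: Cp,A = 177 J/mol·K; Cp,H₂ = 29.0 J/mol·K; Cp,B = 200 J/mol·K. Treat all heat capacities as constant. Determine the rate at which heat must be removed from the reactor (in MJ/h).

Extent of reaction ξ = 0.410 × 25.7 = 10.537 mol/s
Reaction term: ξ·ΔH°_rxn = 10.537 × -120 = -1264.4 kJ/s
Sensible, feed 129→25 °C: -550.6 kJ/s
Outlet flows (mol/s): A 15.163, H₂ 15.163, B 10.537
Sensible, products 25→26.2 °C: 6.2772 kJ/s
Q = ΔH = -1808.8 kJ/s = -1808.8 kW
Heat removed = 6511.5 MJ/h

Q_out = 6510 MJ/h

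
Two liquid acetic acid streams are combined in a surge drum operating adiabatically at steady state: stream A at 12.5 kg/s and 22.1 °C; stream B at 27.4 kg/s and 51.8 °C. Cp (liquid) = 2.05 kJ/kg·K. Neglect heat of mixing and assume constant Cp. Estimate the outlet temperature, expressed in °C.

T_out = 42.5 °C

No heat crosses the boundary, so H_out = H_in.
Σ ṁᵢCp,ᵢTᵢ = 12.5×2.05×22.1 + 27.4×2.05×51.8 = 3475.9
Σ ṁᵢCp,ᵢ = 12.5×2.05 + 27.4×2.05 = 81.795
T_out = 3475.9 / 81.795 = 42.495 °C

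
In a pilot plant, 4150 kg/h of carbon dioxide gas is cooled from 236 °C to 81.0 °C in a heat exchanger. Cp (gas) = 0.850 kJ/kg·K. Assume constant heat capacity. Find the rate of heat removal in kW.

Q_c = 152 kW

Q = ṁ·Cp·ΔT = 4150 × 0.850 × (81.0 − 236) = -546760 kJ/h
Converting: 546760 / 3600 s = 151.88 kW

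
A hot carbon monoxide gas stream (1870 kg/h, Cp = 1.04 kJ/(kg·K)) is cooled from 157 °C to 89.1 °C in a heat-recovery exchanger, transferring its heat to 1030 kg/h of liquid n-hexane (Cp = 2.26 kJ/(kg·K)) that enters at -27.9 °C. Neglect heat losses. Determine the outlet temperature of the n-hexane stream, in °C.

Heat released by hot stream: Q = 1870 × 1.04 × (157 − 89.1) = 132050 kJ/h
Energy balance on cold side (adiabatic exchanger): Q = ṁ_c·Cp_c·(T_c,out − T_c,in)
T_c,out = -27.9 + 132050/(1030 × 2.26) = 28.828 °C

T_c,out = 28.8 °C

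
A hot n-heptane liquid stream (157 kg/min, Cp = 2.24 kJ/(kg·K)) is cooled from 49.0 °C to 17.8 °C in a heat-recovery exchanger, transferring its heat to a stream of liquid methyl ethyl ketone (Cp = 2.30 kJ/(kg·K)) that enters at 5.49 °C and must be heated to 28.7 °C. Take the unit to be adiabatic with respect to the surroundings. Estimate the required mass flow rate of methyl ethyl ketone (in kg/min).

Heat released by hot stream: Q = 157 × 2.24 × (49.0 − 17.8) = 10972 kJ/min
Energy balance on cold side (adiabatic exchanger): Q = ṁ_c·Cp_c·(T_c,out − T_c,in)
ṁ_c = 10972 / [2.30 × (28.7 − 5.49)] = 205.54 kg/min

ṁ_c = 206 kg/min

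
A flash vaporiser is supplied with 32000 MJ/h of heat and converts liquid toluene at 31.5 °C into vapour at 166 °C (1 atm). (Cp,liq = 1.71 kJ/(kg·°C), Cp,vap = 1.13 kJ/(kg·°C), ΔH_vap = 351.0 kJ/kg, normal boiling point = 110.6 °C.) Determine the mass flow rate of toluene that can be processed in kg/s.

Δh = 1.71×(110.6−31.5) + 351.0 + 1.13×(166−110.6) = 548.86 kJ/kg
Q = 32000 MJ/h = 8888.9 kJ/s = 8888.9 kJ/s
ṁ = Q/Δh = 8888.9 / 548.86 = 16.195 kg/s

ṁ = 16.2 kg/s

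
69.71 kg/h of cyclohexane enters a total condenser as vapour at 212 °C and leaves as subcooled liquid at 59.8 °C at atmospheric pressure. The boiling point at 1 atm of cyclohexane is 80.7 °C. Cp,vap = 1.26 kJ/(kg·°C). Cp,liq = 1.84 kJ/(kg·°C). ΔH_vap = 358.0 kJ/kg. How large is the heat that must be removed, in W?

vapour 212→80.7 °C: -165.44 kJ/kg
condensation at 80.7 °C: -358 kJ/kg
liquid 80.7→59.8 °C: -38.456 kJ/kg
Δh = -165.44 + -358 + -38.456 = -561.89 kJ/kg
Q = ṁ·Δh = 69.71 kg/h × -561.89 kJ/kg = -39170 kJ/h
|Q| = 10.88 kW = 10880 W

Q_c = 10900 W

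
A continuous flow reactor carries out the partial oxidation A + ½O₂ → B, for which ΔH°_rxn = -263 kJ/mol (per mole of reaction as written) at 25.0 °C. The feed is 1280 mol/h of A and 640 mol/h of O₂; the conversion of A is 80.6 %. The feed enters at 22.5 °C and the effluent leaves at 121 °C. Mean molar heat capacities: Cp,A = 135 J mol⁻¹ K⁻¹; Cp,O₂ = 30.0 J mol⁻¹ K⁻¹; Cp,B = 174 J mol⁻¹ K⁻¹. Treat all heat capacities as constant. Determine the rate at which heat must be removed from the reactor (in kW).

Extent of reaction ξ = 0.806 × 1280 = 1031.7 mol/h
Reaction term: ξ·ΔH°_rxn = 1031.7 × -263 = -271330 kJ/h
Sensible, feed 22.5→25 °C: 480 kJ/h
Outlet flows (mol/h): A 248.32, O₂ 124.16, B 1031.7
Sensible, products 25→121 °C: 20809 kJ/h
Q = ΔH = -250040 kJ/h = -69.456 kW
Heat removed = 69.456 kW

Q_out = 69.5 kW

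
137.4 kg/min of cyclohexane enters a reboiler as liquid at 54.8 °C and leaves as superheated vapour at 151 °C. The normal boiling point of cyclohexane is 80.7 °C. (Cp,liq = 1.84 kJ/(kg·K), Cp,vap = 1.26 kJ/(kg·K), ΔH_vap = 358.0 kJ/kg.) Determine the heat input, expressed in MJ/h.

liquid 54.8→80.7 °C: 47.656 kJ/kg
vaporisation at 80.7 °C: 358 kJ/kg
vapour 80.7→151 °C: 88.578 kJ/kg
Δh = 47.656 + 358 + 88.578 = 494.23 kJ/kg
Q = ṁ·Δh = 137.4 kg/min × 494.23 kJ/kg = 67908 kJ/min
|Q| = 1131.8 kW = 4074.5 MJ/h

Q = 4070 MJ/h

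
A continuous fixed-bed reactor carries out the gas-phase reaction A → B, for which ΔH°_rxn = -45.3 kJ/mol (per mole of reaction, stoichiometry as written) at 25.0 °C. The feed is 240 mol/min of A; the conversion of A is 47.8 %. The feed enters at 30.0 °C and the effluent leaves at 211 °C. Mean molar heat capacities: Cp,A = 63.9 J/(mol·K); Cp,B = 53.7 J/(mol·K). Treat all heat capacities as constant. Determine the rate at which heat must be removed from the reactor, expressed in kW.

Extent of reaction ξ = 0.478 × 240 = 114.72 mol/min
Reaction term: ξ·ΔH°_rxn = 114.72 × -45.3 = -5196.8 kJ/min
Sensible, feed 30.0→25 °C: -76.68 kJ/min
Outlet flows (mol/min): A 125.28, B 114.72
Sensible, products 25→211 °C: 2634.8 kJ/min
Q = ΔH = -2638.6 kJ/min = -43.977 kW
Heat removed = 43.977 kW

Q_out = 44.0 kW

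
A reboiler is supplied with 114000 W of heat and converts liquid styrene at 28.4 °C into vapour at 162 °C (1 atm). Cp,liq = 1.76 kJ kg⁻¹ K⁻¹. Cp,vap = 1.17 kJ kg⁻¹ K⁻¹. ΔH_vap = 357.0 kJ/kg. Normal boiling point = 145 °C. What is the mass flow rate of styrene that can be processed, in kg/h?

ṁ = 705 kg/h

Δh = 1.76×(145−28.4) + 357.0 + 1.17×(162−145) = 582.11 kJ/kg
Q = 114000 W = 114 kJ/s = 410400 kJ/h
ṁ = Q/Δh = 410400 / 582.11 = 705.03 kg/h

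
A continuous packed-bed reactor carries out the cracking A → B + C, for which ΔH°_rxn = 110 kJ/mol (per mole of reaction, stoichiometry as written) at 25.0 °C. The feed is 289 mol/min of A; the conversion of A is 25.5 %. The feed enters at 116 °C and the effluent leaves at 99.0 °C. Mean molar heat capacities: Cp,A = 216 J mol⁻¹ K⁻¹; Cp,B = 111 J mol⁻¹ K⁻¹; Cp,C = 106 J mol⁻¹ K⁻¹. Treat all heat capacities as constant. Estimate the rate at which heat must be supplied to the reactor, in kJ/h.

Q_in = 423000 kJ/h

Extent of reaction ξ = 0.255 × 289 = 73.695 mol/min
Reaction term: ξ·ΔH°_rxn = 73.695 × 110 = 8106.5 kJ/min
Sensible, feed 116→25 °C: -5680.6 kJ/min
Outlet flows (mol/min): A 215.31, B 73.695, C 73.695
Sensible, products 25→99.0 °C: 4624.8 kJ/min
Q = ΔH = 7050.7 kJ/min = 117.51 kW
Heat supplied = 423040 kJ/h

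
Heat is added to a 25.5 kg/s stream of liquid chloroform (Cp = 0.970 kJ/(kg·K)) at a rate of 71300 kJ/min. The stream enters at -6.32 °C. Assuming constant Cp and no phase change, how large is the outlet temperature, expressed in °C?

Q = 71300 kJ/min = 1188.3 kJ/s
ΔT = Q/(ṁ·Cp) = 1188.3/(25.5×0.970) = 48.043 K
T_out = -6.32 + 48.043 = 41.723 °C

T_out = 41.7 °C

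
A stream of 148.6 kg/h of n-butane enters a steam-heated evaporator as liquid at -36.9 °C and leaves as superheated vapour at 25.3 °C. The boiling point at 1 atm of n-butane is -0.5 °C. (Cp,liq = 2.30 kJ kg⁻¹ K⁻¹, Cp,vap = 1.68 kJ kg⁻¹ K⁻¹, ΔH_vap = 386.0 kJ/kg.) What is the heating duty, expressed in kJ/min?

liquid -36.9→-0.5 °C: 83.72 kJ/kg
vaporisation at -0.5 °C: 386 kJ/kg
vapour -0.5→25.3 °C: 43.344 kJ/kg
Δh = 83.72 + 386 + 43.344 = 513.06 kJ/kg
Q = ṁ·Δh = 148.6 kg/h × 513.06 kJ/kg = 76241 kJ/h
|Q| = 21.178 kW = 1270.7 kJ/min

Q = 1270 kJ/min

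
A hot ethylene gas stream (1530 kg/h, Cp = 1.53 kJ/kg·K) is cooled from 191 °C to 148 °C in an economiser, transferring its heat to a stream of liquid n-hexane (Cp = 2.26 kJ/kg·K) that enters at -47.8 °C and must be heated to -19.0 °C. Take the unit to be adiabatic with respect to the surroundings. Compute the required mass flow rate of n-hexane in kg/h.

Heat released by hot stream: Q = 1530 × 1.53 × (191 − 148) = 100660 kJ/h
Energy balance on cold side (adiabatic exchanger): Q = ṁ_c·Cp_c·(T_c,out − T_c,in)
ṁ_c = 100660 / [2.26 × (-19.0 − -47.8)] = 1546.5 kg/h

ṁ_c = 1550 kg/h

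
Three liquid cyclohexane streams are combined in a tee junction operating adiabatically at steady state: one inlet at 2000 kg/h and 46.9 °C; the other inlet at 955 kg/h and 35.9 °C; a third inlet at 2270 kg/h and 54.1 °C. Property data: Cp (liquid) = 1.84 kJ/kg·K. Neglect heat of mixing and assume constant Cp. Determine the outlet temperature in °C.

T_out = 48.0 °C

Energy balance with Q = 0: Σ ṁᵢCp,ᵢ(T_out − Tᵢ) = 0
T_out = Σ ṁᵢCp,ᵢTᵢ / Σ ṁᵢCp,ᵢ
      = 461640 / 9614 = 48.018 °C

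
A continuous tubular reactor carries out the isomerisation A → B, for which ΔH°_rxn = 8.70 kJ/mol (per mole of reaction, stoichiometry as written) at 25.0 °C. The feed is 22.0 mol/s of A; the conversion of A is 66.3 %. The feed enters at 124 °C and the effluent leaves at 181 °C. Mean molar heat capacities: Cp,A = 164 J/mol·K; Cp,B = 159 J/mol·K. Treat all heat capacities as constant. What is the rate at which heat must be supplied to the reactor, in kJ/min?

Extent of reaction ξ = 0.663 × 22.0 = 14.586 mol/s
Reaction term: ξ·ΔH°_rxn = 14.586 × 8.70 = 126.9 kJ/s
Sensible, feed 124→25 °C: -357.19 kJ/s
Outlet flows (mol/s): A 7.414, B 14.586
Sensible, products 25→181 °C: 551.47 kJ/s
Q = ΔH = 321.18 kJ/s = 321.18 kW
Heat supplied = 19271 kJ/min

Q_in = 19300 kJ/min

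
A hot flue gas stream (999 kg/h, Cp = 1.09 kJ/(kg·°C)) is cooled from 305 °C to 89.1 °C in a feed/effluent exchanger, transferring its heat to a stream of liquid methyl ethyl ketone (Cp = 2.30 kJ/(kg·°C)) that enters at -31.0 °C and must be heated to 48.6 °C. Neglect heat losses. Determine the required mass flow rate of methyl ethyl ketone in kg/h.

ṁ_c = 1280 kg/h

Heat released by hot stream: Q = 999 × 1.09 × (305 − 89.1) = 235100 kJ/h
Energy balance on cold side (adiabatic exchanger): Q = ṁ_c·Cp_c·(T_c,out − T_c,in)
ṁ_c = 235100 / [2.30 × (48.6 − -31.0)] = 1284.1 kg/h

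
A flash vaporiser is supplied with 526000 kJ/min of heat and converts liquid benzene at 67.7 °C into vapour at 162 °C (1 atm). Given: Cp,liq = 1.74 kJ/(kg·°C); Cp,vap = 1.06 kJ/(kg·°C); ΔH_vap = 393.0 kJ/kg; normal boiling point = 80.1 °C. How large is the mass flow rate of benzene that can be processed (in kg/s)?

ṁ = 17.5 kg/s

Δh = 1.74×(80.1−67.7) + 393.0 + 1.06×(162−80.1) = 501.39 kJ/kg
Q = 526000 kJ/min = 8766.7 kJ/s = 8766.7 kJ/s
ṁ = Q/Δh = 8766.7 / 501.39 = 17.485 kg/s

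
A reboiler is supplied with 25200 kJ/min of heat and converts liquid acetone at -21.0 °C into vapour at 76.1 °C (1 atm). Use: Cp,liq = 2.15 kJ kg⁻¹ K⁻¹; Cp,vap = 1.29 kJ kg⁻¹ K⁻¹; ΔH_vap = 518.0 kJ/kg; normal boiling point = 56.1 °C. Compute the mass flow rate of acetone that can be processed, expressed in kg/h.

Δh = 2.15×(56.1−-21.0) + 518.0 + 1.29×(76.1−56.1) = 709.56 kJ/kg
Q = 25200 kJ/min = 420 kJ/s = 1.512e+06 kJ/h
ṁ = Q/Δh = 1.512e+06 / 709.56 = 2130.9 kg/h

ṁ = 2130 kg/h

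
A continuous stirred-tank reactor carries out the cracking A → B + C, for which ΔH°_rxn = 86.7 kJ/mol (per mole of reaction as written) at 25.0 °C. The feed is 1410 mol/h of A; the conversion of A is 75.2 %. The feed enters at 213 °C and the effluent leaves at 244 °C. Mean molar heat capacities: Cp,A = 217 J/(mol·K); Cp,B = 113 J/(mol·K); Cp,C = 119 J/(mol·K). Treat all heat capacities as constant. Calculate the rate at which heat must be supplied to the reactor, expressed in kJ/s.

Q_in = 29.1 kJ/s

Extent of reaction ξ = 0.752 × 1410 = 1060.3 mol/h
Reaction term: ξ·ΔH°_rxn = 1060.3 × 86.7 = 91930 kJ/h
Sensible, feed 213→25 °C: -57522 kJ/h
Outlet flows (mol/h): A 349.68, B 1060.3, C 1060.3
Sensible, products 25→244 °C: 70491 kJ/h
Q = ΔH = 104900 kJ/h = 29.138 kW
Heat supplied = 29.138 kJ/s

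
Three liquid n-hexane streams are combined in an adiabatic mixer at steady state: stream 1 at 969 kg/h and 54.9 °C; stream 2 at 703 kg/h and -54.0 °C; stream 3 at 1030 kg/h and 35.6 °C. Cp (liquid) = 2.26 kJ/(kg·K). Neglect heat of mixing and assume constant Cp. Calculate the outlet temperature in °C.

No heat crosses the boundary, so H_out = H_in.
Σ ṁᵢCp,ᵢTᵢ = 969×2.26×54.9 + 703×2.26×-54.0 + 1030×2.26×35.6 = 117300
Σ ṁᵢCp,ᵢ = 969×2.26 + 703×2.26 + 1030×2.26 = 6106.5
T_out = 117300 / 6106.5 = 19.21 °C

T_out = 19.2 °C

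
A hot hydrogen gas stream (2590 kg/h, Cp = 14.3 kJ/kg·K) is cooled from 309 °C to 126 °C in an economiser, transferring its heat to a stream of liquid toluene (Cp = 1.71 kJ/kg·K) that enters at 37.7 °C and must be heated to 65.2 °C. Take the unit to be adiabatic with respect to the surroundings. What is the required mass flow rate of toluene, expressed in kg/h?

Heat released by hot stream: Q = 2590 × 14.3 × (309 − 126) = 6.7778e+06 kJ/h
Energy balance on cold side (adiabatic exchanger): Q = ṁ_c·Cp_c·(T_c,out − T_c,in)
ṁ_c = 6.7778e+06 / [1.71 × (65.2 − 37.7)] = 144130 kg/h

ṁ_c = 144000 kg/h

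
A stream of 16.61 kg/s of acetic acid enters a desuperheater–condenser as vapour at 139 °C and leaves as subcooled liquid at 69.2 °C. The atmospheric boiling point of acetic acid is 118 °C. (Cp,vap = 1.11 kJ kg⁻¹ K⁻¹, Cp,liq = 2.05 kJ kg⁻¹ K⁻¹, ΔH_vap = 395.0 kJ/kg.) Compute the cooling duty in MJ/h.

Q_c = 31000 MJ/h

vapour 139→118 °C: -23.31 kJ/kg
condensation at 118 °C: -395 kJ/kg
liquid 118→69.2 °C: -100.04 kJ/kg
Δh = -23.31 + -395 + -100.04 = -518.35 kJ/kg
Q = ṁ·Δh = 16.61 kg/s × -518.35 kJ/kg = -8609.8 kJ/s
|Q| = 8609.8 kW = 30995 MJ/h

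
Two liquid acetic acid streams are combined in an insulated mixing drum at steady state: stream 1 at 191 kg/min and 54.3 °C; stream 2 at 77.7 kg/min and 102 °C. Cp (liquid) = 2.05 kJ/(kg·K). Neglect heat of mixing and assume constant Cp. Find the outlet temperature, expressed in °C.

T_out = 68.1 °C

Energy balance with Q = 0: Σ ṁᵢCp,ᵢ(T_out − Tᵢ) = 0
T_out = Σ ṁᵢCp,ᵢTᵢ / Σ ṁᵢCp,ᵢ
      = 37508 / 550.83 = 68.093 °C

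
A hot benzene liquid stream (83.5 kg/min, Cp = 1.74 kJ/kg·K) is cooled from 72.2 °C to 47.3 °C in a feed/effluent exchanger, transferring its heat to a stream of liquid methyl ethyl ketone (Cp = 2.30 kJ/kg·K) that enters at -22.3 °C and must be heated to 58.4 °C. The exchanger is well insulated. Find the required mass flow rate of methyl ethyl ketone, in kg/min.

ṁ_c = 19.5 kg/min

Heat released by hot stream: Q = 83.5 × 1.74 × (72.2 − 47.3) = 3617.7 kJ/min
Energy balance on cold side (adiabatic exchanger): Q = ṁ_c·Cp_c·(T_c,out − T_c,in)
ṁ_c = 3617.7 / [2.30 × (58.4 − -22.3)] = 19.491 kg/min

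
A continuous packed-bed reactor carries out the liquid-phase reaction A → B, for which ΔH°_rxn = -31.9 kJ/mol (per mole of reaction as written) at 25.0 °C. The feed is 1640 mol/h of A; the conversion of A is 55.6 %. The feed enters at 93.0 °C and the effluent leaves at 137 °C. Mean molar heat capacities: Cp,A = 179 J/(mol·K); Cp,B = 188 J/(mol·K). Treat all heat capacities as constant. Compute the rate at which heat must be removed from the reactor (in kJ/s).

Extent of reaction ξ = 0.556 × 1640 = 911.84 mol/h
Reaction term: ξ·ΔH°_rxn = 911.84 × -31.9 = -29088 kJ/h
Sensible, feed 93.0→25 °C: -19962 kJ/h
Outlet flows (mol/h): A 728.16, B 911.84
Sensible, products 25→137 °C: 33798 kJ/h
Q = ΔH = -15252 kJ/h = -4.2366 kW
Heat removed = 4.2366 kJ/s

Q_out = 4.24 kJ/s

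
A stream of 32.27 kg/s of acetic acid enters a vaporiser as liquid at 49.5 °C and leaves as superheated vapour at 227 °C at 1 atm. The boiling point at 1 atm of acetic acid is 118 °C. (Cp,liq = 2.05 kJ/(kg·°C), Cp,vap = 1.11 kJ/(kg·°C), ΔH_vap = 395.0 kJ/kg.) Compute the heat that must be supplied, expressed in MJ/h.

liquid 49.5→118 °C: 140.42 kJ/kg
vaporisation at 118 °C: 395 kJ/kg
vapour 118→227 °C: 120.99 kJ/kg
Δh = 140.42 + 395 + 120.99 = 656.41 kJ/kg
Q = ṁ·Δh = 32.27 kg/s × 656.41 kJ/kg = 21183 kJ/s
|Q| = 21183 kW = 76257 MJ/h

Q = 76300 MJ/h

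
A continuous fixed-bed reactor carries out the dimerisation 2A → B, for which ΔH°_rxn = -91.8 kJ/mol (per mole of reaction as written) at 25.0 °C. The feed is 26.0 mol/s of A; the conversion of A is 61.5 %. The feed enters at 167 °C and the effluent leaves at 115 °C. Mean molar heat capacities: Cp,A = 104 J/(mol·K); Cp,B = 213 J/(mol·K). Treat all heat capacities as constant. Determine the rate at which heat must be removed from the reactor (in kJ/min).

Extent of reaction ξ = 0.615 × 26.0 / 2 = 7.995 mol/s
Reaction term: ξ·ΔH°_rxn = 7.995 × -91.8 = -733.94 kJ/s
Sensible, feed 167→25 °C: -383.97 kJ/s
Outlet flows (mol/s): A 10.01, B 7.995
Sensible, products 25→115 °C: 246.96 kJ/s
Q = ΔH = -870.95 kJ/s = -870.95 kW
Heat removed = 52257 kJ/min

Q_out = 52300 kJ/min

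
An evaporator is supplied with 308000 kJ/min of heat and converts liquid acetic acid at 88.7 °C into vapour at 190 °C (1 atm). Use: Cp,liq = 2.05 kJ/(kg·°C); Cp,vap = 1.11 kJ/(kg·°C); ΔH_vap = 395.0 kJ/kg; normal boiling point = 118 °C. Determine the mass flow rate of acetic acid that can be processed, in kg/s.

Δh = 2.05×(118−88.7) + 395.0 + 1.11×(190−118) = 534.99 kJ/kg
Q = 308000 kJ/min = 5133.3 kJ/s = 5133.3 kJ/s
ṁ = Q/Δh = 5133.3 / 534.99 = 9.5953 kg/s

ṁ = 9.60 kg/s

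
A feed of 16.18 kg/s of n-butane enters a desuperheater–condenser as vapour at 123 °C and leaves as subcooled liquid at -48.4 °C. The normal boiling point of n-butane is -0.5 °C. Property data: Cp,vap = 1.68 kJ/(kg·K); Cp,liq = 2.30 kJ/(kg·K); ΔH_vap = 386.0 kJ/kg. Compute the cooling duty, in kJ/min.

vapour 123→-0.5 °C: -207.48 kJ/kg
condensation at -0.5 °C: -386 kJ/kg
liquid -0.5→-48.4 °C: -110.17 kJ/kg
Δh = -207.48 + -386 + -110.17 = -703.65 kJ/kg
Q = ṁ·Δh = 16.18 kg/s × -703.65 kJ/kg = -11385 kJ/s
|Q| = 11385 kW = 683100 kJ/min

Q_c = 683000 kJ/min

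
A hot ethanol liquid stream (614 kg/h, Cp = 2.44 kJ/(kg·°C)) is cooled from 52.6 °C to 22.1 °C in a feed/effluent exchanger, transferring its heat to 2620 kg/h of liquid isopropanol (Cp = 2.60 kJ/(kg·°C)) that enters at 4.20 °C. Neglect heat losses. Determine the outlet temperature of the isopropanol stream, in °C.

T_c,out = 10.9 °C

Heat released by hot stream: Q = 614 × 2.44 × (52.6 − 22.1) = 45694 kJ/h
Energy balance on cold side (adiabatic exchanger): Q = ṁ_c·Cp_c·(T_c,out − T_c,in)
T_c,out = 4.20 + 45694/(2620 × 2.60) = 10.908 °C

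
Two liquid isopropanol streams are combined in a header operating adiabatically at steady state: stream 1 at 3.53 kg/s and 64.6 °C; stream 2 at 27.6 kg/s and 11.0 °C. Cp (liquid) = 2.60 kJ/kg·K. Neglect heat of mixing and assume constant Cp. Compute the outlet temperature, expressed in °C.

Adiabatic, steady state ⇒ Σ ṁᵢCp,ᵢ(T_out − Tᵢ) = 0
Σ ṁᵢCp,ᵢTᵢ = 3.53×2.60×64.6 + 27.6×2.60×11.0 = 1382.3
Σ ṁᵢCp,ᵢ = 3.53×2.60 + 27.6×2.60 = 80.938
T_out = 1382.3 / 80.938 = 17.078 °C

T_out = 17.1 °C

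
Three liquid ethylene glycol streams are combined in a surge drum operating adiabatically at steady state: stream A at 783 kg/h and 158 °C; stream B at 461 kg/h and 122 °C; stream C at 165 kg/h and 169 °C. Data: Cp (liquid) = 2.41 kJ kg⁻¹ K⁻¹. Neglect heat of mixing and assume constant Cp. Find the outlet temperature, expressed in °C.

T_out = 148 °C

Energy balance with Q = 0: Σ ṁᵢCp,ᵢ(T_out − Tᵢ) = 0
Σ ṁᵢCp,ᵢTᵢ = 783×2.41×158 + 461×2.41×122 + 165×2.41×169 = 500900
Σ ṁᵢCp,ᵢ = 783×2.41 + 461×2.41 + 165×2.41 = 3395.7
T_out = 500900 / 3395.7 = 147.51 °C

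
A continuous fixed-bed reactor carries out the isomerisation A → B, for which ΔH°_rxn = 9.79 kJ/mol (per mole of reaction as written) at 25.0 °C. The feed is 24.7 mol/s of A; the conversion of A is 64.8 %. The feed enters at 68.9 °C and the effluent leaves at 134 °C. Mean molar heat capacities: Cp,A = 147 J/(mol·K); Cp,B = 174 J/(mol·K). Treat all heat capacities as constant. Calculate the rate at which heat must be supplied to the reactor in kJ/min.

Extent of reaction ξ = 0.648 × 24.7 = 16.006 mol/s
Reaction term: ξ·ΔH°_rxn = 16.006 × 9.79 = 156.69 kJ/s
Sensible, feed 68.9→25 °C: -159.4 kJ/s
Outlet flows (mol/s): A 8.6944, B 16.006
Sensible, products 25→134 °C: 442.87 kJ/s
Q = ΔH = 440.17 kJ/s = 440.17 kW
Heat supplied = 26410 kJ/min

Q_in = 26400 kJ/min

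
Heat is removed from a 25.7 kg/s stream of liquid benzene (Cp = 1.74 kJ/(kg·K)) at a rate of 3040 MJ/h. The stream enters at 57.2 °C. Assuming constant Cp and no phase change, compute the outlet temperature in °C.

Q = 3040 MJ/h = 844.44 kJ/s
ΔT = Q/(ṁ·Cp) = 844.44/(25.7×1.74) = 18.884 K
T_out = 57.2 − 18.884 = 38.316 °C

T_out = 38.3 °C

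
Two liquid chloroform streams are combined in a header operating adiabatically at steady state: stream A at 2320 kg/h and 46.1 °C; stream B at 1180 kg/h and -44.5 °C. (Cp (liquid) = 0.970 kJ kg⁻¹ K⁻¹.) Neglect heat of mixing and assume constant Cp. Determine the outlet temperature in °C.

Energy balance with Q = 0: Σ ṁᵢCp,ᵢ(T_out − Tᵢ) = 0
Σ ṁᵢCp,ᵢTᵢ = 2320×0.970×46.1 + 1180×0.970×-44.5 = 52809
Σ ṁᵢCp,ᵢ = 2320×0.970 + 1180×0.970 = 3395
T_out = 52809 / 3395 = 15.555 °C

T_out = 15.6 °C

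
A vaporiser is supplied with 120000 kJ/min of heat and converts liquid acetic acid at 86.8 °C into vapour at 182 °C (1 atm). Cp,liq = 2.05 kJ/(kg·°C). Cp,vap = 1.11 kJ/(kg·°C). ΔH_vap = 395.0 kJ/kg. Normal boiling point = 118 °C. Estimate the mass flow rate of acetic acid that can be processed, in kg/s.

ṁ = 3.77 kg/s

Δh = 2.05×(118−86.8) + 395.0 + 1.11×(182−118) = 530 kJ/kg
Q = 120000 kJ/min = 2000 kJ/s = 2000 kJ/s
ṁ = Q/Δh = 2000 / 530 = 3.7736 kg/s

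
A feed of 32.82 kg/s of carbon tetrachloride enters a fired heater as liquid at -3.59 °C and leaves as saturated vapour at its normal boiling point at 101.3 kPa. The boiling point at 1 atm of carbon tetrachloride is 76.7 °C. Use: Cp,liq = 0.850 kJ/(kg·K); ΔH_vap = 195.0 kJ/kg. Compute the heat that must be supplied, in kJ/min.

Q = 518000 kJ/min

liquid -3.59→76.7 °C: 68.246 kJ/kg
vaporisation at 76.7 °C: 195 kJ/kg
Δh = 68.246 + 195 = 263.25 kJ/kg
Q = ṁ·Δh = 32.82 kg/s × 263.25 kJ/kg = 8639.8 kJ/s
|Q| = 8639.8 kW = 518390 kJ/min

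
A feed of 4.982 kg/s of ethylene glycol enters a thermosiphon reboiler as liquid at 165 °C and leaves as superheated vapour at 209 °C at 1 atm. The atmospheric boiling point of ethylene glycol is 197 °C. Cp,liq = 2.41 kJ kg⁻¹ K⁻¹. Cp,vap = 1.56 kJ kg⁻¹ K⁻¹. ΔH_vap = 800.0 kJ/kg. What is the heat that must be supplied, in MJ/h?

liquid 165→197 °C: 77.12 kJ/kg
vaporisation at 197 °C: 800 kJ/kg
vapour 197→209 °C: 18.72 kJ/kg
Δh = 77.12 + 800 + 18.72 = 895.84 kJ/kg
Q = ṁ·Δh = 4.982 kg/s × 895.84 kJ/kg = 4463.1 kJ/s
|Q| = 4463.1 kW = 16067 MJ/h

Q = 16100 MJ/h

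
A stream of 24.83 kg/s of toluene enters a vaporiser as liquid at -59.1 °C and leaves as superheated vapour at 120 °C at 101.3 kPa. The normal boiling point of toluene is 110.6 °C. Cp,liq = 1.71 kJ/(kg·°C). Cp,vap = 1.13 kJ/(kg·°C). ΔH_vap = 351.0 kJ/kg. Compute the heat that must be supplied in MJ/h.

liquid -59.1→110.6 °C: 290.19 kJ/kg
vaporisation at 110.6 °C: 351 kJ/kg
vapour 110.6→120 °C: 10.622 kJ/kg
Δh = 290.19 + 351 + 10.622 = 651.81 kJ/kg
Q = ṁ·Δh = 24.83 kg/s × 651.81 kJ/kg = 16184 kJ/s
|Q| = 16184 kW = 58264 MJ/h

Q = 58300 MJ/h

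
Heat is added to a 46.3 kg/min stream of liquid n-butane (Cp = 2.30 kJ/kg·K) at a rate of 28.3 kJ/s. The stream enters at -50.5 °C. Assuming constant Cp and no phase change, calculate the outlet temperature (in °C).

T_out = -34.6 °C

Q = 28.3 kJ/s = 1698 kJ/min
ΔT = Q/(ṁ·Cp) = 1698/(46.3×2.30) = 15.945 K
T_out = -50.5 + 15.945 = -34.555 °C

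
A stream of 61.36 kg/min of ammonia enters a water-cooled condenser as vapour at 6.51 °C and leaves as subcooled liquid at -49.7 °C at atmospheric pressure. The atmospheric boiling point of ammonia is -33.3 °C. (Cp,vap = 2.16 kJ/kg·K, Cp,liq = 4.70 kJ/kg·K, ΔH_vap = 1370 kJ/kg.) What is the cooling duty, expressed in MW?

Q_c = 1.57 MW

vapour 6.51→-33.3 °C: -85.99 kJ/kg
condensation at -33.3 °C: -1370 kJ/kg
liquid -33.3→-49.7 °C: -77.08 kJ/kg
Δh = -85.99 + -1370 + -77.08 = -1533.1 kJ/kg
Q = ṁ·Δh = 61.36 kg/min × -1533.1 kJ/kg = -94069 kJ/min
|Q| = 1567.8 kW = 1.5678 MW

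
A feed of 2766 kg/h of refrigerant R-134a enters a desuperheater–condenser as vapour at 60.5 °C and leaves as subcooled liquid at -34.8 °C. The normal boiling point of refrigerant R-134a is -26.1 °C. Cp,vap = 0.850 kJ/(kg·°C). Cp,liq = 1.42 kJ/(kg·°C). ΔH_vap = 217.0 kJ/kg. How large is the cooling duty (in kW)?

Q_c = 233 kW

vapour 60.5→-26.1 °C: -73.61 kJ/kg
condensation at -26.1 °C: -217 kJ/kg
liquid -26.1→-34.8 °C: -12.354 kJ/kg
Δh = -73.61 + -217 + -12.354 = -302.96 kJ/kg
Q = ṁ·Δh = 2766 kg/h × -302.96 kJ/kg = -838000 kJ/h
|Q| = 232.78 kW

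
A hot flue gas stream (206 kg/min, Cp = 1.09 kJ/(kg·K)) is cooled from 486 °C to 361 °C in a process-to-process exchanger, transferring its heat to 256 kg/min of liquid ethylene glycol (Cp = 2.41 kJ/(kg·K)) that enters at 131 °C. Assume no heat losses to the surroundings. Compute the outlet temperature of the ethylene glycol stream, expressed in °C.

T_c,out = 176 °C

Heat released by hot stream: Q = 206 × 1.09 × (486 − 361) = 28068 kJ/min
Energy balance on cold side (adiabatic exchanger): Q = ṁ_c·Cp_c·(T_c,out − T_c,in)
T_c,out = 131 + 28068/(256 × 2.41) = 176.49 °C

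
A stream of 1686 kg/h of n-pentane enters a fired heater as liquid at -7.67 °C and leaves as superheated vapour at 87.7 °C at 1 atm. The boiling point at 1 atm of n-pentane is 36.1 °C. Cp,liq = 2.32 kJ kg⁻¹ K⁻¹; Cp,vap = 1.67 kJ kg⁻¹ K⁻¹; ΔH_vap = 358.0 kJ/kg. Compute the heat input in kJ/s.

Q = 256 kJ/s

liquid -7.67→36.1 °C: 101.55 kJ/kg
vaporisation at 36.1 °C: 358 kJ/kg
vapour 36.1→87.7 °C: 86.172 kJ/kg
Δh = 101.55 + 358 + 86.172 = 545.72 kJ/kg
Q = ṁ·Δh = 1686 kg/h × 545.72 kJ/kg = 920080 kJ/h
|Q| = 255.58 kW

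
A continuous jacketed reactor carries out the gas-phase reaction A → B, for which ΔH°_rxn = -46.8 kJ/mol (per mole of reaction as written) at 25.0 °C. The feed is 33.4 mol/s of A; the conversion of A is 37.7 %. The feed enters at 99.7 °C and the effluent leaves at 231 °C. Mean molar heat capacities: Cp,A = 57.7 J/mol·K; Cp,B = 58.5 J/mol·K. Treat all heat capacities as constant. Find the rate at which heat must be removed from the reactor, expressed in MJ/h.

Extent of reaction ξ = 0.377 × 33.4 = 12.592 mol/s
Reaction term: ξ·ΔH°_rxn = 12.592 × -46.8 = -589.3 kJ/s
Sensible, feed 99.7→25 °C: -143.96 kJ/s
Outlet flows (mol/s): A 20.808, B 12.592
Sensible, products 25→231 °C: 399.07 kJ/s
Q = ΔH = -334.18 kJ/s = -334.18 kW
Heat removed = 1203.1 MJ/h

Q_out = 1200 MJ/h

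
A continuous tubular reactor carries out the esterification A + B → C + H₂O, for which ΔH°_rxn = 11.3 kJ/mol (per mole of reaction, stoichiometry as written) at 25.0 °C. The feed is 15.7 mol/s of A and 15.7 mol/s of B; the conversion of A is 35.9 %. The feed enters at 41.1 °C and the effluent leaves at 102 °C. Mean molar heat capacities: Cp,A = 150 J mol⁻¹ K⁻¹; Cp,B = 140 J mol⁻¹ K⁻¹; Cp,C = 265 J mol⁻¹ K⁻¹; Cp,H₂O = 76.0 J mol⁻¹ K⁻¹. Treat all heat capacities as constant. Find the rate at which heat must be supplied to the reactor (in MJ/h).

Q_in = 1310 MJ/h

Extent of reaction ξ = 0.359 × 15.7 = 5.6363 mol/s
Reaction term: ξ·ΔH°_rxn = 5.6363 × 11.3 = 63.69 kJ/s
Sensible, feed 41.1→25 °C: -73.303 kJ/s
Outlet flows (mol/s): A 10.064, B 10.064, C 5.6363, H₂O 5.6363
Sensible, products 25→102 °C: 372.71 kJ/s
Q = ΔH = 363.1 kJ/s = 363.1 kW
Heat supplied = 1307.2 MJ/h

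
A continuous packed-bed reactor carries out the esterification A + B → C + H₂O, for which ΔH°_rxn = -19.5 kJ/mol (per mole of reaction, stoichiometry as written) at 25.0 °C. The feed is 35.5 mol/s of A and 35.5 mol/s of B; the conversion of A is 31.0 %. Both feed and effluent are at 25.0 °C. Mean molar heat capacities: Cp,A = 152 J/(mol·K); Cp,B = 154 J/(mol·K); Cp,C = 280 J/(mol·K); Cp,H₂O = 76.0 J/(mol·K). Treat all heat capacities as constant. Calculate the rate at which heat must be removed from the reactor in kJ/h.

Extent of reaction ξ = 0.310 × 35.5 = 11.005 mol/s
Reaction term: ξ·ΔH°_rxn = 11.005 × -19.5 = -214.6 kJ/s
Q = ΔH = -214.6 kJ/s = -214.6 kW
Heat removed = 772550 kJ/h

Q_out = 773000 kJ/h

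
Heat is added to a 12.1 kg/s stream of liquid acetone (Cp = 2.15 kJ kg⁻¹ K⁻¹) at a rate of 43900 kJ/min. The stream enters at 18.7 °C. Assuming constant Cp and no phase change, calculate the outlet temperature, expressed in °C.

Q = 43900 kJ/min = 731.67 kJ/s
ΔT = Q/(ṁ·Cp) = 731.67/(12.1×2.15) = 28.125 K
T_out = 18.7 + 28.125 = 46.825 °C

T_out = 46.8 °C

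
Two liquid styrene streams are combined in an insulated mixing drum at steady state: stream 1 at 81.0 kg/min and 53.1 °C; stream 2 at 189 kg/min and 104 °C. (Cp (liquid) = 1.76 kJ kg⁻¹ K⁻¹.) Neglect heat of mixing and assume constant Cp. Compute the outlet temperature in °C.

T_out = 88.7 °C

Adiabatic, steady state ⇒ Σ ṁᵢCp,ᵢ(T_out − Tᵢ) = 0
T_out = Σ ṁᵢCp,ᵢTᵢ / Σ ṁᵢCp,ᵢ
      = 42164 / 475.2 = 88.73 °C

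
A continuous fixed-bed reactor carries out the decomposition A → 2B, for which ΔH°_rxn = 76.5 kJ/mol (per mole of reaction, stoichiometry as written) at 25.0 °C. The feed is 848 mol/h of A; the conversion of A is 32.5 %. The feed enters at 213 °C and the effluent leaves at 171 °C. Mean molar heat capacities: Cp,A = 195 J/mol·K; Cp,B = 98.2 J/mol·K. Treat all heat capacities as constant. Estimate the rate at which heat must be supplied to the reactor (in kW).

Q_in = 3.94 kW

Extent of reaction ξ = 0.325 × 848 = 275.6 mol/h
Reaction term: ξ·ΔH°_rxn = 275.6 × 76.5 = 21083 kJ/h
Sensible, feed 213→25 °C: -31088 kJ/h
Outlet flows (mol/h): A 572.4, B 551.2
Sensible, products 25→171 °C: 24199 kJ/h
Q = ΔH = 14195 kJ/h = 3.9429 kW
Heat supplied = 3.9429 kW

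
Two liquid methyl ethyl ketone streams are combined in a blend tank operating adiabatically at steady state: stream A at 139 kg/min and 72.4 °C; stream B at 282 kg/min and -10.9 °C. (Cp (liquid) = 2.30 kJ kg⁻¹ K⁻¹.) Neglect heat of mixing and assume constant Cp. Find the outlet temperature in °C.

T_out = 16.6 °C

No heat crosses the boundary, so H_out = H_in.
T_out = Σ ṁᵢCp,ᵢTᵢ / Σ ṁᵢCp,ᵢ
      = 16077 / 968.3 = 16.603 °C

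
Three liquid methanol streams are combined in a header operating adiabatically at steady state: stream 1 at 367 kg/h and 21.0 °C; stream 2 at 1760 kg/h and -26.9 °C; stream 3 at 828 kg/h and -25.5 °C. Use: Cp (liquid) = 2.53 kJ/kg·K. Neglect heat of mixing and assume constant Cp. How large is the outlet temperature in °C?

T_out = -20.6 °C

Energy balance with Q = 0: Σ ṁᵢCp,ᵢ(T_out − Tᵢ) = 0
Σ ṁᵢCp,ᵢTᵢ = 367×2.53×21.0 + 1760×2.53×-26.9 + 828×2.53×-25.5 = -153700
Σ ṁᵢCp,ᵢ = 367×2.53 + 1760×2.53 + 828×2.53 = 7476.1
T_out = -153700 / 7476.1 = -20.559 °C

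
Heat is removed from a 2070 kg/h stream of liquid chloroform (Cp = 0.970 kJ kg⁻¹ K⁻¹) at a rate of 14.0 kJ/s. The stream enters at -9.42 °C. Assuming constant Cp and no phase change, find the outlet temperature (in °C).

Q = 14.0 kJ/s = 50400 kJ/h
ΔT = Q/(ṁ·Cp) = 50400/(2070×0.970) = 25.101 K
T_out = -9.42 − 25.101 = -34.521 °C

T_out = -34.5 °C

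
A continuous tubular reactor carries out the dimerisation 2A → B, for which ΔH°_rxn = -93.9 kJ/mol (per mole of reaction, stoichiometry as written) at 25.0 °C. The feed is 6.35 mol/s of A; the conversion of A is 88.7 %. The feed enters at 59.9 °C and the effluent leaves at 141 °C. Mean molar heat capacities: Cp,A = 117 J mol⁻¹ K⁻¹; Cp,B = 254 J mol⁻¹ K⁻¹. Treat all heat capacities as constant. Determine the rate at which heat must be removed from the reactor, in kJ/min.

Q_out = 11900 kJ/min

Extent of reaction ξ = 0.887 × 6.35 / 2 = 2.8162 mol/s
Reaction term: ξ·ΔH°_rxn = 2.8162 × -93.9 = -264.44 kJ/s
Sensible, feed 59.9→25 °C: -25.929 kJ/s
Outlet flows (mol/s): A 0.71755, B 2.8162
Sensible, products 25→141 °C: 92.716 kJ/s
Q = ΔH = -197.66 kJ/s = -197.66 kW
Heat removed = 11859 kJ/min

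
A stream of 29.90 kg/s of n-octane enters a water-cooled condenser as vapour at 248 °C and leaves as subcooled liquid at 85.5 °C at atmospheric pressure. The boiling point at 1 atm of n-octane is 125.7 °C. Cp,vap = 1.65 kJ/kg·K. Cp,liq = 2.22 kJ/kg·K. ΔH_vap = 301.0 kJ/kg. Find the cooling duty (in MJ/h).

Q_c = 63700 MJ/h

vapour 248→125.7 °C: -201.79 kJ/kg
condensation at 125.7 °C: -301 kJ/kg
liquid 125.7→85.5 °C: -89.244 kJ/kg
Δh = -201.79 + -301 + -89.244 = -592.04 kJ/kg
Q = ṁ·Δh = 29.90 kg/s × -592.04 kJ/kg = -17702 kJ/s
|Q| = 17702 kW = 63727 MJ/h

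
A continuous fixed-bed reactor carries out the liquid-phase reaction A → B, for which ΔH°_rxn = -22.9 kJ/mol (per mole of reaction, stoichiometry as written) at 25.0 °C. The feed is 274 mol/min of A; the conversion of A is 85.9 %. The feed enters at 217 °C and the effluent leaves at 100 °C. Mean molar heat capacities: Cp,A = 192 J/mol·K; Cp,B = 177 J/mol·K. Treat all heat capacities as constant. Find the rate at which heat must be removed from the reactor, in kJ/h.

Extent of reaction ξ = 0.859 × 274 = 235.37 mol/min
Reaction term: ξ·ΔH°_rxn = 235.37 × -22.9 = -5389.9 kJ/min
Sensible, feed 217→25 °C: -10101 kJ/min
Outlet flows (mol/min): A 38.634, B 235.37
Sensible, products 25→100 °C: 3680.8 kJ/min
Q = ΔH = -11810 kJ/min = -196.83 kW
Heat removed = 708590 kJ/h

Q_out = 709000 kJ/h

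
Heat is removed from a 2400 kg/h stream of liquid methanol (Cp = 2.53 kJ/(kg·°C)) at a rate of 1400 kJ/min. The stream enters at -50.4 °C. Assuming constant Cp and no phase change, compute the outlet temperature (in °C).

Q = 1400 kJ/min = 84000 kJ/h
ΔT = Q/(ṁ·Cp) = 84000/(2400×2.53) = 13.834 K
T_out = -50.4 − 13.834 = -64.234 °C

T_out = -64.2 °C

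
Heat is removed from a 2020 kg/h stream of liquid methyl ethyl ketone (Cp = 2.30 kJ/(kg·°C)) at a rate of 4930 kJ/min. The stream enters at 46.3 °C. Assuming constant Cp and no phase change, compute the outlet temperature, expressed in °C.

T_out = -17.4 °C

Q = 4930 kJ/min = 295800 kJ/h
ΔT = Q/(ṁ·Cp) = 295800/(2020×2.30) = 63.668 K
T_out = 46.3 − 63.668 = -17.368 °C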